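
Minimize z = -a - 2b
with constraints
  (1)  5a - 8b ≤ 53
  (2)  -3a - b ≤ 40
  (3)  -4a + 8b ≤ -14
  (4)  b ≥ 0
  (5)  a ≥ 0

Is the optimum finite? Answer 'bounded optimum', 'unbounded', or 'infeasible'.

bounded optimum

Corner points and z = -a - 2b:
  (39, 71/4) → z = -149/2
  (53/5, 0) → z = -53/5
  (7/2, 0) → z = -7/2
The feasible region has finitely many vertices and no improving ray; the minimum is -149/2 at (39, 71/4).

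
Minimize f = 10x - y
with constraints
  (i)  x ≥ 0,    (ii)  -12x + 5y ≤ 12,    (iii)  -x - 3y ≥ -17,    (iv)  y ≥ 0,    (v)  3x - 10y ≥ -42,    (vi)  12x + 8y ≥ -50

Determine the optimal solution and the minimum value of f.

x = 0, y = 12/5, minimum f = -12/5

Vertices and f = 10x - y:
  (0, 12/5) → f = -12/5
  (0, 0) → f = 0
  (6/7, 156/35) → f = 144/35
  (17, 0) → f = 170
  (44/19, 93/19) → f = 347/19

At the optimal vertex, x = 0 and -12x + 5y = 12.
Solving simultaneously gives x = 0, y = 12/5.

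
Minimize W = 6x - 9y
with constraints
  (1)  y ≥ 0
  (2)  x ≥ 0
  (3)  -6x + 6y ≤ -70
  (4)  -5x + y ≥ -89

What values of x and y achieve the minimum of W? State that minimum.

x = 58/3, y = 23/3, minimum W = 47

The optimum lies where -6x + 6y = -70 and -5x + y = -89.
Solving simultaneously gives x = 58/3, y = 23/3.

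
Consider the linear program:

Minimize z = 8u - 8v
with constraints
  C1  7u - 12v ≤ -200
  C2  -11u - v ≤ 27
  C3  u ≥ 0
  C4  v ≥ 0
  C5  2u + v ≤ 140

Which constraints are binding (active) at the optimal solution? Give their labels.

Extreme points and z = 8u - 8v:
  (0, 50/3) → z = -400/3
  (1480/31, 1380/31) → z = 800/31
  (0, 140) → z = -1120

The minimum is at (0, 140). Substituting into each constraint, equality holds for C3 and C5; the remaining constraints have slack.

C3 and C5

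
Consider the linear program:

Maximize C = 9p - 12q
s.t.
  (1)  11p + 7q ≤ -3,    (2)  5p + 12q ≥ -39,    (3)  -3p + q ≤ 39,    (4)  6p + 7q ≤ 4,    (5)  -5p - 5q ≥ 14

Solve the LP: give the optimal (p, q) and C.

p = 27/35, q = -25/7, maximum C = 249/5

Corner points and C = 9p - 12q:
  (-507/41, 78/41) → C = -5499/41
  (27/35, -25/7) → C = 249/5
  (-209/20, 153/20) → C = -3717/20

The binding constraints are 5p + 12q = -39 and -5p - 5q = 14.
Solving simultaneously gives p = 27/35, q = -25/7.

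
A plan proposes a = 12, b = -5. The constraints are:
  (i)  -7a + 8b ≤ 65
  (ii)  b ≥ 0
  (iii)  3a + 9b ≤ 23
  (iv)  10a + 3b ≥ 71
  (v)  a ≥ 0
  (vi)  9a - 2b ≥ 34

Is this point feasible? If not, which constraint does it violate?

Constraint (ii): b = -5, which is not ≥ 0. All other constraints are satisfied.

not feasible — violates (ii)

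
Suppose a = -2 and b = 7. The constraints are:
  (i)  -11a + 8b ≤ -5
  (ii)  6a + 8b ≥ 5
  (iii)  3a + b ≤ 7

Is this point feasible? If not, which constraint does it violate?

Constraint (i): -11a + 8b = 78, which is not ≤ -5. All other constraints are satisfied.

not feasible — violates (i)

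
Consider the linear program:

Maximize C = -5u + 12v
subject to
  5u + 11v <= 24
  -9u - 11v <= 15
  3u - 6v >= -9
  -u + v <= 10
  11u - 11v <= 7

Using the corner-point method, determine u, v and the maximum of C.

u = 5/7, v = 13/7, maximum C = 131/7

Extreme points and C = -5u + 12v:
  (5/7, 13/7) → C = 131/7
  (31/16, 229/176) → C = 1043/176
  (-63/29, 12/29) → C = 459/29
  (-2/5, -57/55) → C = -574/55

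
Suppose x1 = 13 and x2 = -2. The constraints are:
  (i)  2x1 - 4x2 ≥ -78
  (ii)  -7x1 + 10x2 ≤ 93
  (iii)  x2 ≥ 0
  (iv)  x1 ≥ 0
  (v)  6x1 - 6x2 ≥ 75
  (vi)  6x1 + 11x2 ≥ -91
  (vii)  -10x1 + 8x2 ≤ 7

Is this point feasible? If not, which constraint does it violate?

Constraint (iii): x2 = -2, which is not ≥ 0. All other constraints are satisfied.

not feasible — violates (iii)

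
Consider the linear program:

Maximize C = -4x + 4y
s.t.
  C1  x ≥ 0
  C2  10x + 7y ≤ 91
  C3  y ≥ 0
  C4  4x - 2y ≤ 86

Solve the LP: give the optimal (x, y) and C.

x = 0, y = 13, maximum C = 52

Vertices and C = -4x + 4y:
  (0, 13) → C = 52
  (0, 0) → C = 0
  (91/10, 0) → C = -182/5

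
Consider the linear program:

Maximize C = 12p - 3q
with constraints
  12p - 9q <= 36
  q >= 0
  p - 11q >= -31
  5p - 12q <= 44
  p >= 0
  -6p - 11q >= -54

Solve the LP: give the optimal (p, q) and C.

Extreme points and C = 12p - 3q:
  (3, 0) → C = 36
  (147/31, 72/31) → C = 1548/31
  (0, 0) → C = 0
  (0, 31/11) → C = -93/11
  (23/7, 240/77) → C = 2316/77

p = 147/31, q = 72/31, maximum C = 1548/31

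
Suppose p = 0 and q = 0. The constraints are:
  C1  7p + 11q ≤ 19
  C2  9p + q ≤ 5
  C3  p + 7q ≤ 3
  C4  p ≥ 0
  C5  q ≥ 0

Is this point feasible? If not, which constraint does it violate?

C1: 0 ≤ 19 ✓
C2: 0 ≤ 5 ✓
C3: 0 ≤ 3 ✓
C4: 0 ≥ 0 ✓
C5: 0 ≥ 0 ✓

feasible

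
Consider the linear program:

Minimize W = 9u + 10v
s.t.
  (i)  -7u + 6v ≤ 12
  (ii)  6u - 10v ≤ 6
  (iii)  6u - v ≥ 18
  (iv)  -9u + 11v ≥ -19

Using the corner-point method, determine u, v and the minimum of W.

Vertices and W = 9u + 10v:
  (120/29, 198/29) → W = 3060/29
  (29/9, 4/3) → W = 127/3
  (31/6, 5/2) → W = 143/2
The feasible region is unbounded (it extends along (11, 9), (6, 7)), but W strictly increases along every unbounded feasible direction, so there is no improving ray and the minimum is attained at a vertex.

At the optimal vertex, 6u - 10v = 6 and 6u - v = 18.
Solving simultaneously gives u = 29/9, v = 4/3.

u = 29/9, v = 4/3, minimum W = 127/3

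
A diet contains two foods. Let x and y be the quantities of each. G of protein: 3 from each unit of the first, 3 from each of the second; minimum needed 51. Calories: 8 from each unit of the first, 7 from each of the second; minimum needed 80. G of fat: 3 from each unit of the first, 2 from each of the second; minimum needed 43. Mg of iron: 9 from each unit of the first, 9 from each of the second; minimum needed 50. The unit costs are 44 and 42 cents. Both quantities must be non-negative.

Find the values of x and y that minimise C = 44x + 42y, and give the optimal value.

Feasible corners and C = 44x + 42y:
  (0, 43/2) → C = 903
  (17, 0) → C = 748
  (9, 8) → C = 732
The feasible region is unbounded (it extends along (0, 1), (1, 0)), but C strictly increases along every unbounded feasible direction, so there is no improving ray and the minimum is attained at a vertex.

The optimum lies where 3x + 3y = 51 and 3x + 2y = 43.
Solving simultaneously gives x = 9, y = 8.

x = 9, y = 8, minimum C = 732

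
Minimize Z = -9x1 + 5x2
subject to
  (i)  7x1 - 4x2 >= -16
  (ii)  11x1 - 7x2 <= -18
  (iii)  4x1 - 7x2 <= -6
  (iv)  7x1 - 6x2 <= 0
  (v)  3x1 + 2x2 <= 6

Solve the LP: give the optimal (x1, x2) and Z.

x1 = 6/43, x2 = 120/43, minimum Z = 546/43

Corner points and Z = -9x1 + 5x2:
  (-8/3, -2/3) → Z = 62/3
  (-4/13, 45/13) → Z = 261/13
  (-12/7, -6/49) → Z = 726/49
  (6/43, 120/43) → Z = 546/43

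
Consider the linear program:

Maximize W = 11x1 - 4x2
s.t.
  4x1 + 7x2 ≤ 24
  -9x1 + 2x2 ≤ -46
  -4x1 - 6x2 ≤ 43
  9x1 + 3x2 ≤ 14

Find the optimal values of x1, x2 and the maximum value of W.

The binding constraints are -4x1 - 6x2 = 43 and 9x1 + 3x2 = 14.
Solving simultaneously gives x1 = 71/14, x2 = -443/42.

x1 = 71/14, x2 = -443/42, maximum W = 4115/42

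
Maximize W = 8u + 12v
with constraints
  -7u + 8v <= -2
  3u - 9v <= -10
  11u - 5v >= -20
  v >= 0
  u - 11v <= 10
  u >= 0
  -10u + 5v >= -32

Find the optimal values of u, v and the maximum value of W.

Corner points and W = 8u + 12v:
  (98/39, 76/39) → W = 1696/39
  (82/15, 68/15) → W = 1472/15
  (338/75, 196/75) → W = 5056/75

u = 82/15, v = 68/15, maximum W = 1472/15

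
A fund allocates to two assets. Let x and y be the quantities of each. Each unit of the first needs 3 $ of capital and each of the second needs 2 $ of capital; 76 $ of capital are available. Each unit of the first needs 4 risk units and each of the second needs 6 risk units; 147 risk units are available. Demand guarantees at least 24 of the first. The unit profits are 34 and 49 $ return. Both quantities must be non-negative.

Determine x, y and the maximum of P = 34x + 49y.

x = 24, y = 2, maximum P = 914

Vertices and P = 34x + 49y:
  (76/3, 0) → P = 2584/3
  (24, 0) → P = 816
  (24, 2) → P = 914

The binding constraints are 3x + 2y = 76 and x = 24.
Solving simultaneously gives x = 24, y = 2.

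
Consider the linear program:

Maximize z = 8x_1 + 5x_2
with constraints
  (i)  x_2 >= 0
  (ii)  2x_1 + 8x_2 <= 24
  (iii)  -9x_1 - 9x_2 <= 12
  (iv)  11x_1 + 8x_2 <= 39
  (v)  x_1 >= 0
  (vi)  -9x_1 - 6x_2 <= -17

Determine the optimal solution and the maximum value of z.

At the optimal vertex, x_2 = 0 and 11x_1 + 8x_2 = 39.
Solving simultaneously gives x_1 = 39/11, x_2 = 0.

x_1 = 39/11, x_2 = 0, maximum z = 312/11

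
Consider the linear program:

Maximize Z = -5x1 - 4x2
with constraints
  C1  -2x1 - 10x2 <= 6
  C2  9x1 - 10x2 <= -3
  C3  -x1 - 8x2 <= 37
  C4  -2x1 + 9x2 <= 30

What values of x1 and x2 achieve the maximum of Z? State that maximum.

x1 = -177/19, x2 = 24/19, maximum Z = 789/19

Corner points and Z = -5x1 - 4x2:
  (-9/11, -24/55) → Z = 321/55
  (-177/19, 24/19) → Z = 789/19
  (273/61, 264/61) → Z = -2421/61

The optimum lies where -2x1 - 10x2 = 6 and -2x1 + 9x2 = 30.
Solving simultaneously gives x1 = -177/19, x2 = 24/19.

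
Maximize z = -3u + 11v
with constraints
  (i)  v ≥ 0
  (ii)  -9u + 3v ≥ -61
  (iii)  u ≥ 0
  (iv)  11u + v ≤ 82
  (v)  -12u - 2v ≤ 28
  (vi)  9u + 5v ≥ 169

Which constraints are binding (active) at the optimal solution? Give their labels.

Vertices and z = -3u + 11v:
  (0, 82) → z = 902
  (0, 169/5) → z = 1859/5
  (241/46, 1121/46) → z = 5804/23

The maximum is at (0, 82). Substituting into each constraint, equality holds for (iii) and (iv); the remaining constraints have slack.

(iii) and (iv)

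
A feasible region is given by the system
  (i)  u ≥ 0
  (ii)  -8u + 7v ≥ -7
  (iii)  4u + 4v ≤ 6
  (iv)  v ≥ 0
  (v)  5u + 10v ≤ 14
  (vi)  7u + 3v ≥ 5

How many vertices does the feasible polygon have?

5

Intersecting each pair of boundary lines and keeping only the points that satisfy every inequality leaves:
  (7/6, 1/3)
  (7/8, 0)
  (1/5, 13/10)
  (5/7, 0)
  (8/55, 73/55)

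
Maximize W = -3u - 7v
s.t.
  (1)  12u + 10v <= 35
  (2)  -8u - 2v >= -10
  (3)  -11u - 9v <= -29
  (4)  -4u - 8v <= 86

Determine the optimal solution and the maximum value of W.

Corner points and W = -3u - 7v:
  (15/28, 20/7) → W = -605/28
  (-25/2, 37/2) → W = -92
  (16/25, 61/25) → W = -19

u = 16/25, v = 61/25, maximum W = -19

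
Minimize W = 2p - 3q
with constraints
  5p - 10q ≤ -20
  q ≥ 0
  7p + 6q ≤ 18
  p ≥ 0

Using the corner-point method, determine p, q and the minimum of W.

Extreme points and W = 2p - 3q:
  (3/5, 23/10) → W = -57/10
  (0, 2) → W = -6
  (0, 3) → W = -9

The optimum lies where 7p + 6q = 18 and p = 0.
Solving simultaneously gives p = 0, q = 3.

p = 0, q = 3, minimum W = -9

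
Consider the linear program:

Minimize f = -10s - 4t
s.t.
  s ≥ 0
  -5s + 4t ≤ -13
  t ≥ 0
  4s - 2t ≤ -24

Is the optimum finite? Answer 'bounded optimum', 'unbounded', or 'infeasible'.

The boundaries s = 0 and 4s - 2t = -24 meet at (0, 12), but that point violates -5s + 4t ≤ -13. Every candidate vertex is excluded by some other constraint, so the feasible region is empty.

infeasible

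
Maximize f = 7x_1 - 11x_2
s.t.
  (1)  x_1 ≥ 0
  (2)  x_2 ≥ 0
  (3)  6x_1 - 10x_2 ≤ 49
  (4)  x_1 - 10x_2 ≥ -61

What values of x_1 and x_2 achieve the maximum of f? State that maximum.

Corner points and f = 7x_1 - 11x_2:
  (0, 0) → f = 0
  (0, 61/10) → f = -671/10
  (49/6, 0) → f = 343/6
  (22, 83/10) → f = 627/10

The optimum lies where 6x_1 - 10x_2 = 49 and x_1 - 10x_2 = -61.
Solving simultaneously gives x_1 = 22, x_2 = 83/10.

x_1 = 22, x_2 = 83/10, maximum f = 627/10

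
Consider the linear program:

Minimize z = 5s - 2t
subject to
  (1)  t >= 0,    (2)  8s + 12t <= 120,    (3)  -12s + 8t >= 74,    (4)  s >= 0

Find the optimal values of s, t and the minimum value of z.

s = 0, t = 10, minimum z = -20

Feasible corners and z = 5s - 2t:
  (9/26, 127/13) → z = -463/26
  (0, 10) → z = -20
  (0, 37/4) → z = -37/2

The optimum lies where 8s + 12t = 120 and s = 0.
Solving simultaneously gives s = 0, t = 10.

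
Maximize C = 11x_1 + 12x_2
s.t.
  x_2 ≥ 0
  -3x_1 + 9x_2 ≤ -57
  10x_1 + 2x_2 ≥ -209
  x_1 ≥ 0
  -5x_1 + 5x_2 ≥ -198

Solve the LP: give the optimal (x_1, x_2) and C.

Corner points and C = 11x_1 + 12x_2:
  (19, 0) → C = 209
  (198/5, 0) → C = 2178/5
  (499/10, 103/10) → C = 1345/2

The binding constraints are -3x_1 + 9x_2 = -57 and -5x_1 + 5x_2 = -198.
Solving simultaneously gives x_1 = 499/10, x_2 = 103/10.

x_1 = 499/10, x_2 = 103/10, maximum C = 1345/2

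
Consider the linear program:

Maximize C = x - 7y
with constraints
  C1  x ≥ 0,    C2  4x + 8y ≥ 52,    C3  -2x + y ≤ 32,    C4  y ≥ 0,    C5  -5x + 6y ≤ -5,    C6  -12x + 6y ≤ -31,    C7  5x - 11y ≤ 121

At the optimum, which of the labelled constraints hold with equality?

C4 and C7

Feasible corners and C = x - 7y:
  (13, 0) → C = 13
  (11/2, 15/4) → C = -83/4
  (121/5, 0) → C = 121/5
The feasible region is unbounded (it extends along (6, 5), (11, 5)), but C strictly decreases along every unbounded feasible direction, so there is no improving ray and the maximum is attained at a vertex.

The maximum is at (121/5, 0). Substituting into each constraint, equality holds for C4 and C7; the remaining constraints have slack.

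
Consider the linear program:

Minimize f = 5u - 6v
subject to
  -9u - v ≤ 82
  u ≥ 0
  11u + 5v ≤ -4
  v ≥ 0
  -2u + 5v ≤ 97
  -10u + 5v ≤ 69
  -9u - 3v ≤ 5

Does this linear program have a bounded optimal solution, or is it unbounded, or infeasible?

infeasible

The boundaries u = 0 and 11u + 5v = -4 meet at (0, -4/5), but that point violates v ≥ 0. Every candidate vertex is excluded by some other constraint, so the feasible region is empty.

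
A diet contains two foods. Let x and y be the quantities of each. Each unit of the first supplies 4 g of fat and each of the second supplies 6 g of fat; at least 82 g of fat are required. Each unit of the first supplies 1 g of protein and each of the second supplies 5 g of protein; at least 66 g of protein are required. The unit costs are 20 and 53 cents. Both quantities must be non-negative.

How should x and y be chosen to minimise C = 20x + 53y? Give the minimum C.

Feasible corners and C = 20x + 53y:
  (0, 41/3) → C = 2173/3
  (66, 0) → C = 1320
  (1, 13) → C = 709
The feasible region is unbounded (it extends along (0, 1), (1, 0)), but C strictly increases along every unbounded feasible direction, so there is no improving ray and the minimum is attained at a vertex.

x = 1, y = 13, minimum C = 709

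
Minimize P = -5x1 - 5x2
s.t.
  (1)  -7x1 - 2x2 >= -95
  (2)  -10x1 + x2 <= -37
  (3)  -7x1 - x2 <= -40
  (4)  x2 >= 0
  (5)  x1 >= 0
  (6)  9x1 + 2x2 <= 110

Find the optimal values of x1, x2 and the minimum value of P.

Corner points and P = -5x1 - 5x2:
  (169/27, 691/27) → P = -4300/27
  (15/2, 85/4) → P = -575/4
  (77/17, 141/17) → P = -1090/17
  (40/7, 0) → P = -200/7
  (110/9, 0) → P = -550/9

x1 = 169/27, x2 = 691/27, minimum P = -4300/27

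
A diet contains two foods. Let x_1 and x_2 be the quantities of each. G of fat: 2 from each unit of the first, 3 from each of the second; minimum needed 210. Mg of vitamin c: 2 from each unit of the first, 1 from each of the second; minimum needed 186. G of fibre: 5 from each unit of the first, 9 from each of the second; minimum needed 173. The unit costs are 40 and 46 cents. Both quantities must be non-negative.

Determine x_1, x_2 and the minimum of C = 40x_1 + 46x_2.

Vertices and C = 40x_1 + 46x_2:
  (0, 186) → C = 8556
  (105, 0) → C = 4200
  (87, 12) → C = 4032
The feasible region is unbounded (it extends along (0, 1), (1, 0)), but C strictly increases along every unbounded feasible direction, so there is no improving ray and the minimum is attained at a vertex.

x_1 = 87, x_2 = 12, minimum C = 4032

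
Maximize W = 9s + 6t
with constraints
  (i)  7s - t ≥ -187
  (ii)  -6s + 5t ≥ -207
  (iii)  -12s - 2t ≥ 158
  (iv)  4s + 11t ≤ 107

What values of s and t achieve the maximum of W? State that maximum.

s = -488/31, t = 479/31, maximum W = -1518/31

Feasible corners and W = 9s + 6t:
  (-1142/29, -2571/29) → W = -25704/29
  (-650/27, 499/27) → W = -952/9
  (-47/9, -143/3) → W = -333
  (-488/31, 479/31) → W = -1518/31

At the optimal vertex, -12s - 2t = 158 and 4s + 11t = 107.
Solving simultaneously gives s = -488/31, t = 479/31.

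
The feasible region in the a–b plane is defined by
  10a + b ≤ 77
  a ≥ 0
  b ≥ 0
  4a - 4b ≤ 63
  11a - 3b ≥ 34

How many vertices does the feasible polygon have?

3

Of the 10 pairwise boundary intersections, those satisfying every inequality are:
  (77/10, 0)
  (265/41, 507/41)
  (34/11, 0)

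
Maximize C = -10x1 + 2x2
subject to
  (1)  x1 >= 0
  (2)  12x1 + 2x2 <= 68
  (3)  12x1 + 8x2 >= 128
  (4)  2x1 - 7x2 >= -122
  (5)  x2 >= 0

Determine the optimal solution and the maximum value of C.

x1 = 0, x2 = 122/7, maximum C = 244/7

Corner points and C = -10x1 + 2x2:
  (0, 16) → C = 32
  (0, 122/7) → C = 244/7
  (4, 10) → C = -20
  (29/11, 200/11) → C = 10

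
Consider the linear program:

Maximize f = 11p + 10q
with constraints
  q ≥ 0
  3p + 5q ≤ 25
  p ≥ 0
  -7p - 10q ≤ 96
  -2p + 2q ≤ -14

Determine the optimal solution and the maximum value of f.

p = 25/3, q = 0, maximum f = 275/3

The optimum lies where q = 0 and 3p + 5q = 25.
Solving simultaneously gives p = 25/3, q = 0.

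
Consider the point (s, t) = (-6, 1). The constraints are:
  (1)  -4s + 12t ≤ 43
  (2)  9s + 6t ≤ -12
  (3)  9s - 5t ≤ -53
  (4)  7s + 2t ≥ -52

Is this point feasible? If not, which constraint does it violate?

feasible

(1): 36 ≤ 43 ✓
(2): -48 ≤ -12 ✓
(3): -59 ≤ -53 ✓
(4): -40 ≥ -52 ✓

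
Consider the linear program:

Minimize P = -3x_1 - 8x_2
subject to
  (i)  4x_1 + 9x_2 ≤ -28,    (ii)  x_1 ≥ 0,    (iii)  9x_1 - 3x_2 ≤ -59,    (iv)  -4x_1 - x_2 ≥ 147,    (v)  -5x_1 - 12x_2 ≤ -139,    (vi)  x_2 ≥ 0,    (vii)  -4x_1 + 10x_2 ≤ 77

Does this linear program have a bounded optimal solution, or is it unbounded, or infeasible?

The boundaries x_2 = 0 and -4x_1 + 10x_2 = 77 meet at (-77/4, 0), but that point violates x_1 ≥ 0. Every candidate vertex is excluded by some other constraint, so the feasible region is empty.

infeasible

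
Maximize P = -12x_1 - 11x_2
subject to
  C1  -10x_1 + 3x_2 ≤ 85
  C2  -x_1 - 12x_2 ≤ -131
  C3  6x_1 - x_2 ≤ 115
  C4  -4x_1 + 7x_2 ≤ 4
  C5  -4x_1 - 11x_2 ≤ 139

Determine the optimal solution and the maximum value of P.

x_1 = 79/5, x_2 = 48/5, maximum P = -1476/5

Corner points and P = -12x_1 - 11x_2:
  (1511/73, 671/73) → P = -25513/73
  (79/5, 48/5) → P = -1476/5
  (809/38, 242/19) → P = -7516/19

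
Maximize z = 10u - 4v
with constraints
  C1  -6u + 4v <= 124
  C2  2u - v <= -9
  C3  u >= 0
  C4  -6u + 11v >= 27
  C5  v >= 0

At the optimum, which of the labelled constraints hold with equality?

Feasible corners and z = 10u - 4v:
  (44, 97) → z = 52
  (0, 31) → z = -124
  (0, 9) → z = -36

The maximum is at (44, 97). Substituting into each constraint, equality holds for C1 and C2; the remaining constraints have slack.

C1 and C2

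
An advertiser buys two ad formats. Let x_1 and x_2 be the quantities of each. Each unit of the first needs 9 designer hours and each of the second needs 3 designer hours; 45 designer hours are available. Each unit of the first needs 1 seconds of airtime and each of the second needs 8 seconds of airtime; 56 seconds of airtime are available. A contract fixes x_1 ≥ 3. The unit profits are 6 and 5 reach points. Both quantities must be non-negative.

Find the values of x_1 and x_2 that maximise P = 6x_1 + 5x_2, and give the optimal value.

Feasible corners and P = 6x_1 + 5x_2:
  (5, 0) → P = 30
  (3, 0) → P = 18
  (3, 6) → P = 48

The binding constraints are 9x_1 + 3x_2 = 45 and x_1 = 3.
Solving simultaneously gives x_1 = 3, x_2 = 6.

x_1 = 3, x_2 = 6, maximum P = 48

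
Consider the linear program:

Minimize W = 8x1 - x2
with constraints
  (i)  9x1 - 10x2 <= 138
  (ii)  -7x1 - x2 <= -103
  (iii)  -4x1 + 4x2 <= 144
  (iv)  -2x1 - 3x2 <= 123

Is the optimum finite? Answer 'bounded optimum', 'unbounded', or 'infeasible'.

Extreme points and W = 8x1 - x2:
  (1168/79, -39/79) → W = 9383/79
  (67/8, 355/8) → W = 181/8
The feasible region has finitely many vertices and no improving ray; the minimum is 181/8 at (67/8, 355/8).

bounded optimum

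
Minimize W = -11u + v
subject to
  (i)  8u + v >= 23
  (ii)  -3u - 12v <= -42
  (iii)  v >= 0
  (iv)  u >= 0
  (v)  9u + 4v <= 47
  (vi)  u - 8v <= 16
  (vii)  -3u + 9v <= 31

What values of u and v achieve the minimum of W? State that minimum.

Vertices and W = -11u + v:
  (78/31, 89/31) → W = -769/31
  (176/75, 317/75) → W = -1619/75
  (33/8, 79/32) → W = -1373/32
  (299/93, 140/31) → W = -2869/93

u = 33/8, v = 79/32, minimum W = -1373/32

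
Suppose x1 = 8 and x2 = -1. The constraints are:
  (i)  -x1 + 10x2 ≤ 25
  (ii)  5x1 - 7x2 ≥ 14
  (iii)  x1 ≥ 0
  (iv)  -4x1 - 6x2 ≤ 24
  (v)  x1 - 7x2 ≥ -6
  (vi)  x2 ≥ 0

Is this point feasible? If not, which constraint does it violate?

Constraint (vi): x2 = -1, which is not ≥ 0. All other constraints are satisfied.

not feasible — violates (vi)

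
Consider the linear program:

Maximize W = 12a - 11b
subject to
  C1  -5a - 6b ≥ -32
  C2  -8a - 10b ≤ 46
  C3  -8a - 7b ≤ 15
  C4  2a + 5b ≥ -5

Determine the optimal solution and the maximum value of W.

a = 190/13, b = -89/13, maximum W = 3259/13

Corner points and W = 12a - 11b:
  (-314/13, 331/13) → W = -7409/13
  (190/13, -89/13) → W = 3259/13
  (-20/13, -5/13) → W = -185/13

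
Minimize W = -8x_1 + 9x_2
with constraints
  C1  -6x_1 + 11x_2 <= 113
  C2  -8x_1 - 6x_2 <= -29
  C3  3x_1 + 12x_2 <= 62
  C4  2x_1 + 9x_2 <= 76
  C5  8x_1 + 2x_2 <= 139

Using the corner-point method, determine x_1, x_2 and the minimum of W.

x_1 = 97/4, x_2 = -55/2, minimum W = -883/2

Vertices and W = -8x_1 + 9x_2:
  (-4/13, 409/78) → W = 1291/26
  (97/4, -55/2) → W = -883/2
  (772/45, 79/90) → W = -11641/90

The binding constraints are -8x_1 - 6x_2 = -29 and 8x_1 + 2x_2 = 139.
Solving simultaneously gives x_1 = 97/4, x_2 = -55/2.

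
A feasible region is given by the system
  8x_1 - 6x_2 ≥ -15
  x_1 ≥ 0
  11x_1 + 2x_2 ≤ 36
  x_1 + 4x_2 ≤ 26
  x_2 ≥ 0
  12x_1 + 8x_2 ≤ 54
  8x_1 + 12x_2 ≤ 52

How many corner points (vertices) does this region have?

5

Intersecting each pair of boundary lines and keeping only the points that satisfy every inequality leaves:
  (0, 5/2)
  (11/12, 67/18)
  (0, 0)
  (36/11, 0)
  (82/29, 71/29)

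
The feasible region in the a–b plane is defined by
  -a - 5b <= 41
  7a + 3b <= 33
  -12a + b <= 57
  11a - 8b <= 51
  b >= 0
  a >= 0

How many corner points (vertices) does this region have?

The feasible vertices (each the meet of two boundaries and inside every other half-plane) are:
  (417/89, 6/89)
  (0, 11)
  (51/11, 0)
  (0, 0)

4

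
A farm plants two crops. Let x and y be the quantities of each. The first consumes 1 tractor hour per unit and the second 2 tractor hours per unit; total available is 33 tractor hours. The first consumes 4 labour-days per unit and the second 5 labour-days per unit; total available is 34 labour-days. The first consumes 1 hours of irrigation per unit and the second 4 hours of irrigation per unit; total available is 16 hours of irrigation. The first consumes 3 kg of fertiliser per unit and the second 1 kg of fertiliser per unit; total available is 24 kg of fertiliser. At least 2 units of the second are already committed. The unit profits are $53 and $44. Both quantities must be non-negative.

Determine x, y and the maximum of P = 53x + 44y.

Corner points and P = 53x + 44y:
  (0, 4) → P = 176
  (0, 2) → P = 88
  (56/11, 30/11) → P = 4288/11
  (6, 2) → P = 406

x = 6, y = 2, maximum P = 406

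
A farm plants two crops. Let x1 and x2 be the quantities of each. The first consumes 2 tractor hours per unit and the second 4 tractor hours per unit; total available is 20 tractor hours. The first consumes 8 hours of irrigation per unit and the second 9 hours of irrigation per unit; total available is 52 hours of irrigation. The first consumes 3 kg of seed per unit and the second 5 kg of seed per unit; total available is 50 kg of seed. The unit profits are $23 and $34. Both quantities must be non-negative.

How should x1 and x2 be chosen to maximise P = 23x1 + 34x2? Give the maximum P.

x1 = 2, x2 = 4, maximum P = 182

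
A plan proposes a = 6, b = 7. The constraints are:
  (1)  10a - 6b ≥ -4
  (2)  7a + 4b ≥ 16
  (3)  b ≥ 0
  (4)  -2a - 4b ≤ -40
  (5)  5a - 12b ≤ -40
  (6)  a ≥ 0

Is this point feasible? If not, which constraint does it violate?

(1): 18 ≥ -4 ✓
(2): 70 ≥ 16 ✓
(3): 7 ≥ 0 ✓
(4): -40 ≤ -40 ✓
(5): -54 ≤ -40 ✓
(6): 6 ≥ 0 ✓

feasible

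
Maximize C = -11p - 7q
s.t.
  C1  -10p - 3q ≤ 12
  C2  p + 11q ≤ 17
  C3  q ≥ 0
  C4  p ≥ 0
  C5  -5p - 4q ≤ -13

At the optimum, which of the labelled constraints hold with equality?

C2 and C5

Vertices and C = -11p - 7q:
  (17, 0) → C = -187
  (25/17, 24/17) → C = -443/17
  (13/5, 0) → C = -143/5

The maximum is at (25/17, 24/17). Substituting into each constraint, equality holds for C2 and C5; the remaining constraints have slack.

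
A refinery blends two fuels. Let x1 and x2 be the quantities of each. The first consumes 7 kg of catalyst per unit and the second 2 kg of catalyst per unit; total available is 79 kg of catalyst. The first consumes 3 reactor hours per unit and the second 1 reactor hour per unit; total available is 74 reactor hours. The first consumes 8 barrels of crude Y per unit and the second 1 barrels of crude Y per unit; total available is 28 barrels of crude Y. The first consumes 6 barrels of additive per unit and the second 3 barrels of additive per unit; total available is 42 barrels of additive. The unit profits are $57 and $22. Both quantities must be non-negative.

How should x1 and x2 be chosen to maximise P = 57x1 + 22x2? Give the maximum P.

x1 = 7/3, x2 = 28/3, maximum P = 1015/3

Corner points and P = 57x1 + 22x2:
  (0, 0) → P = 0
  (0, 14) → P = 308
  (7/2, 0) → P = 399/2
  (7/3, 28/3) → P = 1015/3

At the optimal vertex, 8x1 + x2 = 28 and 6x1 + 3x2 = 42.
Solving simultaneously gives x1 = 7/3, x2 = 28/3.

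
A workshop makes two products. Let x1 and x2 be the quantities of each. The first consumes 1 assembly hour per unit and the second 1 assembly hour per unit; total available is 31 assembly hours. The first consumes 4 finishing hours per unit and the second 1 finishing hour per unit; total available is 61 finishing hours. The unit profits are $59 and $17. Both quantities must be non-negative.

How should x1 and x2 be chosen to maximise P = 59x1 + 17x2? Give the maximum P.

x1 = 10, x2 = 21, maximum P = 947

Feasible corners and P = 59x1 + 17x2:
  (0, 0) → P = 0
  (0, 31) → P = 527
  (61/4, 0) → P = 3599/4
  (10, 21) → P = 947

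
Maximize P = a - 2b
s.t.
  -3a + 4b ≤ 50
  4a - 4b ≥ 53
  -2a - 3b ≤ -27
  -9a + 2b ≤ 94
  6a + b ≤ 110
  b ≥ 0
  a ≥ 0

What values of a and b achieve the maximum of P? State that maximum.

Vertices and P = a - 2b:
  (267/20, 1/10) → P = 263/20
  (493/28, 61/14) → P = 249/28
  (27/2, 0) → P = 27/2
  (55/3, 0) → P = 55/3

a = 55/3, b = 0, maximum P = 55/3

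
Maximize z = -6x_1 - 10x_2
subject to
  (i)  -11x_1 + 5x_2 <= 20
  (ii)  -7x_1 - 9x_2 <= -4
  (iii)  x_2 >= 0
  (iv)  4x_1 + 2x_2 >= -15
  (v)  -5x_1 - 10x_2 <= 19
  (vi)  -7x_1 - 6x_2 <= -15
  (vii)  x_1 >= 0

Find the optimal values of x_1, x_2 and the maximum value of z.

Feasible corners and z = -6x_1 - 10x_2:
  (0, 4) → z = -40
  (15/7, 0) → z = -90/7
  (0, 5/2) → z = -25
The feasible region is unbounded (it extends along (5, 11), (1, 0)), but z strictly decreases along every unbounded feasible direction, so there is no improving ray and the maximum is attained at a vertex.

x_1 = 15/7, x_2 = 0, maximum z = -90/7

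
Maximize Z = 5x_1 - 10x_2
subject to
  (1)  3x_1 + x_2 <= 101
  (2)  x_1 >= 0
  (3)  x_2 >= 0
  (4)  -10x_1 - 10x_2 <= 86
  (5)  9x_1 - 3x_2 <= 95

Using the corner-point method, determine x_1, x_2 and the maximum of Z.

Feasible corners and Z = 5x_1 - 10x_2:
  (0, 101) → Z = -1010
  (199/9, 104/3) → Z = -2125/9
  (0, 0) → Z = 0
  (95/9, 0) → Z = 475/9

x_1 = 95/9, x_2 = 0, maximum Z = 475/9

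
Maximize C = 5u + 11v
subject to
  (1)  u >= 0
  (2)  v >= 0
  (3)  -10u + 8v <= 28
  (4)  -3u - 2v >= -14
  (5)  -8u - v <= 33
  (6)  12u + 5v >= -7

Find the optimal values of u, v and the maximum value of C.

u = 14/11, v = 56/11, maximum C = 686/11

Feasible corners and C = 5u + 11v:
  (0, 0) → C = 0
  (0, 7/2) → C = 77/2
  (14/3, 0) → C = 70/3
  (14/11, 56/11) → C = 686/11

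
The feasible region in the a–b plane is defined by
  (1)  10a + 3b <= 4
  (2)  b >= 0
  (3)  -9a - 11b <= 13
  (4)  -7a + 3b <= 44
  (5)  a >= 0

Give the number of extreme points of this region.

3

Intersecting each pair of boundary lines and keeping only the points that satisfy every inequality leaves:
  (2/5, 0)
  (0, 4/3)
  (0, 0)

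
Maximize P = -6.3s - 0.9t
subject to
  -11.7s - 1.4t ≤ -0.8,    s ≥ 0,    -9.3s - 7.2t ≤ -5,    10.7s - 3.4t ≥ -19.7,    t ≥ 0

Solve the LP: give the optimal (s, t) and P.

Extreme points and P = -6.3s - 0.9t:
  (0, 25/36) → P = -5/8
  (0, 197/34) → P = -1773/340
  (50/93, 0) → P = -105/31
The feasible region is unbounded (it extends along (34, 107), (1, 0)), but P strictly decreases along every unbounded feasible direction, so there is no improving ray and the maximum is attained at a vertex.

The binding constraints are s = 0 and -9.3s - 7.2t = -5.
Solving simultaneously gives s = 0, t = 25/36.

s = 0, t = 25/36, maximum P = -5/8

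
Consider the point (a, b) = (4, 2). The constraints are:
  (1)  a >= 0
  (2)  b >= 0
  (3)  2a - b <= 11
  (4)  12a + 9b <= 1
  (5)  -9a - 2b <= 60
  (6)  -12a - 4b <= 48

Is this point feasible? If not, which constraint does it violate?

not feasible — violates (4)

Constraint (4): 12a + 9b = 66, which is not ≤ 1. All other constraints are satisfied.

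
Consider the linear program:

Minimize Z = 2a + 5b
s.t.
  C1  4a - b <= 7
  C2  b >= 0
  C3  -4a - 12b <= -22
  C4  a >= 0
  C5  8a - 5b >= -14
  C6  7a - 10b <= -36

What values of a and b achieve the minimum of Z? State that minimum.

Vertices and Z = 2a + 5b:
  (49/12, 28/3) → Z = 329/6
  (106/33, 193/33) → Z = 107/3
  (8/9, 38/9) → Z = 206/9

At the optimal vertex, 8a - 5b = -14 and 7a - 10b = -36.
Solving simultaneously gives a = 8/9, b = 38/9.

a = 8/9, b = 38/9, minimum Z = 206/9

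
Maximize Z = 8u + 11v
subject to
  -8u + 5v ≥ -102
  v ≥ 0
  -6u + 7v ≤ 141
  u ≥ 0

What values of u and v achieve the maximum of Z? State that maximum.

The optimum lies where -8u + 5v = -102 and -6u + 7v = 141.
Solving simultaneously gives u = 1419/26, v = 870/13.

u = 1419/26, v = 870/13, maximum Z = 15246/13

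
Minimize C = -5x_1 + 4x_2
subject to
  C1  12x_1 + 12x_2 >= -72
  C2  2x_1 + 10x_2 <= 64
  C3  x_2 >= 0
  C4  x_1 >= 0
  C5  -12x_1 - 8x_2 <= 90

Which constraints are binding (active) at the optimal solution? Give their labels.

Vertices and C = -5x_1 + 4x_2:
  (32, 0) → C = -160
  (0, 32/5) → C = 128/5
  (0, 0) → C = 0

The minimum is at (32, 0). Substituting into each constraint, equality holds for C2 and C3; the remaining constraints have slack.

C2 and C3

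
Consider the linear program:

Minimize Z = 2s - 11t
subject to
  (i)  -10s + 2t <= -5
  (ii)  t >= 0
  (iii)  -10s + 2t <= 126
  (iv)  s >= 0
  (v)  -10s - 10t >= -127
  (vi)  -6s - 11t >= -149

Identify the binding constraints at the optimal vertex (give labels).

Extreme points and Z = 2s - 11t:
  (1/2, 0) → Z = 1
  (38/15, 61/6) → Z = -3203/30
  (127/10, 0) → Z = 127/5

The minimum is at (38/15, 61/6). Substituting into each constraint, equality holds for (i) and (v); the remaining constraints have slack.

(i) and (v)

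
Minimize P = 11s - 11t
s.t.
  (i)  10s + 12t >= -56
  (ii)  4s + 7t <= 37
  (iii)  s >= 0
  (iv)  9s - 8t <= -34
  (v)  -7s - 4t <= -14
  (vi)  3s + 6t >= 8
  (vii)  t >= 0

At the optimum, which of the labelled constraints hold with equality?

(ii) and (iii)

Corner points and P = 11s - 11t:
  (0, 37/7) → P = -407/7
  (58/95, 469/95) → P = -4521/95
  (0, 17/4) → P = -187/4

The minimum is at (0, 37/7). Substituting into each constraint, equality holds for (ii) and (iii); the remaining constraints have slack.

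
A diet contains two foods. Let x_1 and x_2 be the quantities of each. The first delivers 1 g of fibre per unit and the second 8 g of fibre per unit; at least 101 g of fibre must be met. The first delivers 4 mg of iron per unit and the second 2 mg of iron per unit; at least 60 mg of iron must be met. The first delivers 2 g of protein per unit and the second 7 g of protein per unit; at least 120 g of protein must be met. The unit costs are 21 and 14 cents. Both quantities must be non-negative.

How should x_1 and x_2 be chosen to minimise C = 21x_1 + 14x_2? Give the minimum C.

x_1 = 15/2, x_2 = 15, minimum C = 735/2

Corner points and C = 21x_1 + 14x_2:
  (0, 30) → C = 420
  (101, 0) → C = 2121
  (253/9, 82/9) → C = 6461/9
  (15/2, 15) → C = 735/2
The feasible region is unbounded (it extends along (0, 1), (1, 0)), but C strictly increases along every unbounded feasible direction, so there is no improving ray and the minimum is attained at a vertex.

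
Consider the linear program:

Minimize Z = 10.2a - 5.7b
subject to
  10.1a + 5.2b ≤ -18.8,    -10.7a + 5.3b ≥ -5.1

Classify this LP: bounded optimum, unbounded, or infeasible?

From the feasible point (-7312/10917, -25267/10917), moving in the direction (-5.2, 10.1) keeps every constraint satisfied while Z decreases without bound.

unbounded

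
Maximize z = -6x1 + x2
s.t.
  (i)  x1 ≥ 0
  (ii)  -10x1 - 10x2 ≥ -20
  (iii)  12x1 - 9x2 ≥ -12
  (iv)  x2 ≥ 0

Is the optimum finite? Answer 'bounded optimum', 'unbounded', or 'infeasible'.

bounded optimum

Corner points and z = -6x1 + x2:
  (0, 4/3) → z = 4/3
  (0, 0) → z = 0
  (2/7, 12/7) → z = 0
  (2, 0) → z = -12
The feasible region has finitely many vertices and no improving ray; the maximum is 4/3 at (0, 4/3).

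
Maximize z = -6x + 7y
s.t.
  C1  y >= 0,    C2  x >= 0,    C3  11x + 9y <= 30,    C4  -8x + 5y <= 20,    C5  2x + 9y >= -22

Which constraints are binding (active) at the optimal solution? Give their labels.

C2 and C3

Corner points and z = -6x + 7y:
  (0, 0) → z = 0
  (30/11, 0) → z = -180/11
  (0, 10/3) → z = 70/3

The maximum is at (0, 10/3). Substituting into each constraint, equality holds for C2 and C3; the remaining constraints have slack.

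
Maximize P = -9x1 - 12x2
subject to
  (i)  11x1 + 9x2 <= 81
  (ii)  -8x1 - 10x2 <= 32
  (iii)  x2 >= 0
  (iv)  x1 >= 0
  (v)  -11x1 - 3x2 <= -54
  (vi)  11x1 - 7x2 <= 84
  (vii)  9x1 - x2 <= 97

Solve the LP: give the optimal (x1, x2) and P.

x1 = 54/11, x2 = 0, maximum P = -486/11

Corner points and P = -9x1 - 12x2:
  (81/11, 0) → P = -729/11
  (81/22, 9/2) → P = -1917/22
  (54/11, 0) → P = -486/11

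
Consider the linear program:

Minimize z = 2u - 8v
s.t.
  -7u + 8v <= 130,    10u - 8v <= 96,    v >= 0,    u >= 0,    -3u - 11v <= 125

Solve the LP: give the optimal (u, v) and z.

u = 226/3, v = 493/6, minimum z = -1520/3

Feasible corners and z = 2u - 8v:
  (226/3, 493/6) → z = -1520/3
  (0, 65/4) → z = -130
  (48/5, 0) → z = 96/5
  (0, 0) → z = 0

At the optimal vertex, -7u + 8v = 130 and 10u - 8v = 96.
Solving simultaneously gives u = 226/3, v = 493/6.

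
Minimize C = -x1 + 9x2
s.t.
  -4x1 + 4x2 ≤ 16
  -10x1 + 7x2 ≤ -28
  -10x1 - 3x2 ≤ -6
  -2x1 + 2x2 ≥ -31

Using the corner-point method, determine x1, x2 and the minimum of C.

Feasible corners and C = -x1 + 9x2:
  (56/3, 68/3) → C = 556/3
  (63/50, -11/5) → C = -1053/50
  (105/26, -149/13) → C = -2787/26
The feasible region is unbounded (it extends along (1, 1)), but C strictly increases along every unbounded feasible direction, so there is no improving ray and the minimum is attained at a vertex.

x1 = 105/26, x2 = -149/13, minimum C = -2787/26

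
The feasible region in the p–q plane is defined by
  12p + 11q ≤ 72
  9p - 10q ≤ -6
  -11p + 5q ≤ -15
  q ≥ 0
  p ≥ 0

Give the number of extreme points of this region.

3

Pairwise boundary intersections that survive every other constraint:
  (218/73, 240/73)
  (525/181, 612/181)
  (36/13, 201/65)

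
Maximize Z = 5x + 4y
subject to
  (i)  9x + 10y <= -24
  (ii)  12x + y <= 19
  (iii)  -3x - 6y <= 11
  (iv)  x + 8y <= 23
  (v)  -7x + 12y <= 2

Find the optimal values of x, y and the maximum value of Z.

Corner points and Z = 5x + 4y:
  (-17/12, -9/8) → Z = -139/12
  (-154/89, -75/89) → Z = -1070/89
  (-24/13, -71/78) → Z = -502/39

At the optimal vertex, 9x + 10y = -24 and -3x - 6y = 11.
Solving simultaneously gives x = -17/12, y = -9/8.

x = -17/12, y = -9/8, maximum Z = -139/12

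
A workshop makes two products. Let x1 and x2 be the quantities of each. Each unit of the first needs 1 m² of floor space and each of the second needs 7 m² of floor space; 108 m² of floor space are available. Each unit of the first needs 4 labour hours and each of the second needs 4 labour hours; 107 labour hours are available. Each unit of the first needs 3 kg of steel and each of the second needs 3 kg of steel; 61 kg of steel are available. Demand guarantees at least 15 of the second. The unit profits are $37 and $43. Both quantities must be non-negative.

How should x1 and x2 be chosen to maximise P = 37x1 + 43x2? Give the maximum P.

x1 = 3, x2 = 15, maximum P = 756

Corner points and P = 37x1 + 43x2:
  (0, 108/7) → P = 4644/7
  (0, 15) → P = 645
  (3, 15) → P = 756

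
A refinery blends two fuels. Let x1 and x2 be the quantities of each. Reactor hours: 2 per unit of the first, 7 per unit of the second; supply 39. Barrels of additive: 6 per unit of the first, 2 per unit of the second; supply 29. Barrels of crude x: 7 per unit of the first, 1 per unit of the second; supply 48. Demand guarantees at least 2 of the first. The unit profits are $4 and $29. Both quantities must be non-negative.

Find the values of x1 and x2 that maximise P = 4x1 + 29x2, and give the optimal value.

x1 = 2, x2 = 5, maximum P = 153

Vertices and P = 4x1 + 29x2:
  (29/6, 0) → P = 58/3
  (2, 0) → P = 8
  (125/38, 88/19) → P = 2802/19
  (2, 5) → P = 153

The optimum lies where 2x1 + 7x2 = 39 and x1 = 2.
Solving simultaneously gives x1 = 2, x2 = 5.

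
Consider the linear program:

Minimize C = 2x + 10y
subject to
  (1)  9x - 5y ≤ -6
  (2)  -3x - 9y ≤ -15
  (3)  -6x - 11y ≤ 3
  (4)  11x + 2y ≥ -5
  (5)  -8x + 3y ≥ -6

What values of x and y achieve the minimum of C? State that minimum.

x = 7/32, y = 51/32, minimum C = 131/8

The feasible region is unbounded (it extends along (-2, 11), (3, 8)), but C strictly increases along every unbounded feasible direction, so there is no improving ray and the minimum is attained at a vertex.

The optimum lies where 9x - 5y = -6 and -3x - 9y = -15.
Solving simultaneously gives x = 7/32, y = 51/32.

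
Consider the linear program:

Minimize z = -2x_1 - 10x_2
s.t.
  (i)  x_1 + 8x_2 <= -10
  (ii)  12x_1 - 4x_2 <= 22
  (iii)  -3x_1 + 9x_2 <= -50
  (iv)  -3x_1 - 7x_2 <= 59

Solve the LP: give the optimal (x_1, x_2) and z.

x_1 = -1/48, x_2 = -89/16, minimum z = 167/3

Extreme points and z = -2x_1 - 10x_2:
  (-1/48, -89/16) → z = 167/3
  (-41/48, -129/16) → z = 247/3
  (-181/48, -109/16) → z = 227/3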